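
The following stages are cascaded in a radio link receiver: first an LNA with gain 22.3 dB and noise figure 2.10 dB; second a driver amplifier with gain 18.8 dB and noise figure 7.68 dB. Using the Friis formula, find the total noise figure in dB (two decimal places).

Convert to linear (a loss of L dB is a gain of −L dB): F_i = 10^(NF_i/10), G_i = 10^(G_i,dB/10)
  Stage 1: F_1 = 10^(2.10/10) = 1.622, G_1 = 10^(22.3/10) = 169.8
  Stage 2: F_2 = 10^(7.68/10) = 5.861, G_2 = 10^(18.8/10) = 75.86
Friis cascade:
  F = 1.622 + (5.861 − 1)/169.8 = 1.650
NF = 10 log₁₀(1.650) = 2.18 dB

2.18 dB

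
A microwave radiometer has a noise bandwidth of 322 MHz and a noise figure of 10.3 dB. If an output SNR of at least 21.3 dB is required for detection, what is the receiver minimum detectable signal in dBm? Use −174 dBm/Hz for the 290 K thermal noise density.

Sensitivity = −174 + 10 log₁₀(B) + NF + SNR_min
= −174 + 85.08 + 10.3 + 21.3
= −57.32 dBm → −57.3 dBm

−57.3 dBm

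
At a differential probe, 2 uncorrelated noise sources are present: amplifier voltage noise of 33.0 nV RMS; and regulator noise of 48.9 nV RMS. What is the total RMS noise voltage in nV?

Uncorrelated sources add in power (mean-square): V_tot = √(ΣV_i²)
V_tot = √[(3.30×10⁻⁸)² + (4.89×10⁻⁸)²] = 5.90×10⁻⁸ V = 59.0 nV

59.0 nV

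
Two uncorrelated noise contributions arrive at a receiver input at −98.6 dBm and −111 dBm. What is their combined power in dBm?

Convert to linear, add, convert back:
P₁ = 1.38×10⁻¹³ W, P₂ = 7.94×10⁻¹⁵ W
P_tot = 1.46×10⁻¹³ W → 10 log₁₀(P_tot / 10⁻³) = −98.4 dBm

−98.4 dBm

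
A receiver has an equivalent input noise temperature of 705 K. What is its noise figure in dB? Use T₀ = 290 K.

F = 1 + T_e/T₀ = 1 + 705/290 = 3.43103
NF = 10 log₁₀(3.43103) = 5.35 dB

5.35 dB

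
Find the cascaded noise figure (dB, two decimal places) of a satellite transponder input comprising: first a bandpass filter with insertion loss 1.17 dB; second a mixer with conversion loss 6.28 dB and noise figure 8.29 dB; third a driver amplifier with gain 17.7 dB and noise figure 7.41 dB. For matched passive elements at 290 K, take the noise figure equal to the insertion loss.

Convert to linear (a loss of L dB is a gain of −L dB): F_i = 10^(NF_i/10), G_i = 10^(G_i,dB/10)
  Stage 1: F_1 = 10^(1.17/10) = 1.309, G_1 = 10^(−1.17/10) = 0.7638
  Stage 2: F_2 = 10^(8.29/10) = 6.745, G_2 = 10^(−6.28/10) = 0.2355
  Stage 3: F_3 = 10^(7.41/10) = 5.508, G_3 = 10^(17.7/10) = 58.88
Friis cascade:
  F = 1.309 + (6.745 − 1)/0.7638 + (5.508 − 1)/0.1799 = 33.89
NF = 10 log₁₀(33.89) = 15.30 dB

15.30 dB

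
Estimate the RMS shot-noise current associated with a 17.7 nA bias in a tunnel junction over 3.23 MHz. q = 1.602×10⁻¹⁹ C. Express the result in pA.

I_n = √(2qI·B)
2qI·B = 2 × 1.602×10⁻¹⁹ × 1.77×10⁻⁸ × 3.23×10⁶ = 1.83×10⁻²⁰ A²
I_n = √(1.83×10⁻²⁰) = 1.35×10⁻¹⁰ A = 135 pA

135 pA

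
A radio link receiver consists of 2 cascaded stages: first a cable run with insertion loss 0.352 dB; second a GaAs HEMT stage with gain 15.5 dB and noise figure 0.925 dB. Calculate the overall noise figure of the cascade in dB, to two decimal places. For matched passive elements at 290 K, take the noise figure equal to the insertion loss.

Convert to linear (a loss of L dB is a gain of −L dB): F_i = 10^(NF_i/10), G_i = 10^(G_i,dB/10)
  Stage 1: F_1 = 10^(0.352/10) = 1.084, G_1 = 10^(−0.352/10) = 0.9221
  Stage 2: F_2 = 10^(0.925/10) = 1.237, G_2 = 10^(15.5/10) = 35.48
Friis cascade:
  F = 1.084 + (1.237 − 1)/0.9221 = 1.342
NF = 10 log₁₀(1.342) = 1.28 dB

1.28 dB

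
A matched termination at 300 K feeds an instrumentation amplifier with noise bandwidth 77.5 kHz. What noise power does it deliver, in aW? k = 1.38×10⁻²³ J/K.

321 aW

P_n = kTB = 1.38×10⁻²³ × 300 × 7.75×10⁴ = 3.21×10⁻¹⁶ W = 321 aW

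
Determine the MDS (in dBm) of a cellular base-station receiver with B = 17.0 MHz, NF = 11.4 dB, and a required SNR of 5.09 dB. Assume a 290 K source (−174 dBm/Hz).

−85.2 dBm

Sensitivity = −174 + 10 log₁₀(B) + NF + SNR_min
= −174 + 72.3 + 11.4 + 5.09
= −85.21 dBm → −85.2 dBm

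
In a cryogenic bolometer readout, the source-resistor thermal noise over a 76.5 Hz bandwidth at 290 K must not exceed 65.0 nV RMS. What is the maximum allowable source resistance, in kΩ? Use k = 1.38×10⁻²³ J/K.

3.45 kΩ

Johnson–Nyquist: V_n = √(4kTRB) ⇒ R = V_n² / (4kTB)
4kTB = 4 × 1.38×10⁻²³ × 290 × 7.65×10¹ = 1.22×10⁻¹⁸
R = (6.50×10⁻⁸)² / 1.22×10⁻¹⁸ = 3.45×10³ Ω = 3.45 kΩ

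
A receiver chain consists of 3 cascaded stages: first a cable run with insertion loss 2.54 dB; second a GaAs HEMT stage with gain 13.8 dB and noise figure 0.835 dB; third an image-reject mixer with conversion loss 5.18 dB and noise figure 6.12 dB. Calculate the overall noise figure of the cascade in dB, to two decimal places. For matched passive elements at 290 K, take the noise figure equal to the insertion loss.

Convert to linear (a loss of L dB is a gain of −L dB): F_i = 10^(NF_i/10), G_i = 10^(G_i,dB/10)
  Stage 1: F_1 = 10^(2.54/10) = 1.795, G_1 = 10^(−2.54/10) = 0.5572
  Stage 2: F_2 = 10^(0.835/10) = 1.212, G_2 = 10^(13.8/10) = 23.99
  Stage 3: F_3 = 10^(6.12/10) = 4.093, G_3 = 10^(−5.18/10) = 0.3034
Friis cascade:
  F = 1.795 + (1.212 − 1)/0.5572 + (4.093 − 1)/13.37 = 2.407
NF = 10 log₁₀(2.407) = 3.81 dB

3.81 dB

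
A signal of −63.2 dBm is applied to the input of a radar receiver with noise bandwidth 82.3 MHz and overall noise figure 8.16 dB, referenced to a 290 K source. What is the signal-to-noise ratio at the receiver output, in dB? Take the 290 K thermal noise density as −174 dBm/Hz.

23.5 dB

Noise floor: N = −174 + 10 log₁₀(B) + NF
10 log₁₀(8.23×10⁷) = 79.15 dB
N = −174 + 79.15 + 8.16 = −86.69 dBm
SNR = P_sig − N = −63.2 − (−86.69) = 23.49 dB → 23.5 dB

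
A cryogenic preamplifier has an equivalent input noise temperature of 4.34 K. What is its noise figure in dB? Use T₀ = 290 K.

0.065 dB

F = 1 + T_e/T₀ = 1 + 4.34/290 = 1.01497
NF = 10 log₁₀(1.01497) = 0.065 dB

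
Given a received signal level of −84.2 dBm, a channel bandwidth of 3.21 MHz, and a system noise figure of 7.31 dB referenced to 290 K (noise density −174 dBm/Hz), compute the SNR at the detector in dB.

17.4 dB

Noise floor: N = −174 + 10 log₁₀(B) + NF
10 log₁₀(3.21×10⁶) = 65.07 dB
N = −174 + 65.07 + 7.31 = −101.62 dBm
SNR = P_sig − N = −84.2 − (−101.62) = 17.42 dB → 17.4 dB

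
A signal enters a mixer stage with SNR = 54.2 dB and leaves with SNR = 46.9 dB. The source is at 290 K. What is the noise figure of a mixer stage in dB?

7.3 dB

NF (dB) = SNR_in(dB) − SNR_out(dB) when the source is at T₀
NF = 54.2 − 46.9 = 7.3 dB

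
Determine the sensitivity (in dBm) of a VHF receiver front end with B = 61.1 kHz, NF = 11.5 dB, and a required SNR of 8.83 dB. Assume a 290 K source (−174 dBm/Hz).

Sensitivity = −174 + 10 log₁₀(B) + NF + SNR_min
= −174 + 47.86 + 11.5 + 8.83
= −105.81 dBm → −105.8 dBm

−105.8 dBm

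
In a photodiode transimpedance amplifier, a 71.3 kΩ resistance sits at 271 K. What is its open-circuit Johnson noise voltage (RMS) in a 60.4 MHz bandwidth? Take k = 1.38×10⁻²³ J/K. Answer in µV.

V_n = √(4kTRB)
4kTRB = 4 × 1.38×10⁻²³ × 271 × 7.13×10⁴ × 6.04×10⁷ = 6.44×10⁻⁸ V²
V_n = √(6.44×10⁻⁸) = 2.54×10⁻⁴ V = 254 µV

254 µV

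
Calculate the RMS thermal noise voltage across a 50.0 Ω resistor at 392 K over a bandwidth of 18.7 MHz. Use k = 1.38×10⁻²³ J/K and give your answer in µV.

V_n = √(4kTRB)
4kTRB = 4 × 1.38×10⁻²³ × 392 × 5.00×10¹ × 1.87×10⁷ = 2.02×10⁻¹¹ V²
V_n = √(2.02×10⁻¹¹) = 4.50×10⁻⁶ V = 4.50 µV

4.50 µV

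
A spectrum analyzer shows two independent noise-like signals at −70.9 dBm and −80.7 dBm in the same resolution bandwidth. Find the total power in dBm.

−70.5 dBm

Convert to linear, add, convert back:
P₁ = 8.13×10⁻¹¹ W, P₂ = 8.51×10⁻¹² W
P_tot = 8.98×10⁻¹¹ W → 10 log₁₀(P_tot / 10⁻³) = −70.5 dBm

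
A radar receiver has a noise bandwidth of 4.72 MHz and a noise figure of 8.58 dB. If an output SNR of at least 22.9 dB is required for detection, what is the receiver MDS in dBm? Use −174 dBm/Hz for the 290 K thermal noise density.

Sensitivity = −174 + 10 log₁₀(B) + NF + SNR_min
= −174 + 66.74 + 8.58 + 22.9
= −75.78 dBm → −75.8 dBm

−75.8 dBm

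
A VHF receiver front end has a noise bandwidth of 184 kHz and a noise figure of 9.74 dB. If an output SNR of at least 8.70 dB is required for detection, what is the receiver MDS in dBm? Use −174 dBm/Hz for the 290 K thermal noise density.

Sensitivity = −174 + 10 log₁₀(B) + NF + SNR_min
= −174 + 52.65 + 9.74 + 8.70
= −102.91 dBm → −102.9 dBm

−102.9 dBm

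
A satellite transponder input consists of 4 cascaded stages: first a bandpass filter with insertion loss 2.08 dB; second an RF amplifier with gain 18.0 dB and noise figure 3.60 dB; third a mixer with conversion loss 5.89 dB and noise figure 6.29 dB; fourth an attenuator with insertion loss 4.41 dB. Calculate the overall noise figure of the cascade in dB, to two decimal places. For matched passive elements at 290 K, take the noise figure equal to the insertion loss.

5.97 dB

Convert to linear (a loss of L dB is a gain of −L dB): F_i = 10^(NF_i/10), G_i = 10^(G_i,dB/10)
  Stage 1: F_1 = 10^(2.08/10) = 1.614, G_1 = 10^(−2.08/10) = 0.6194
  Stage 2: F_2 = 10^(3.60/10) = 2.291, G_2 = 10^(18.0/10) = 63.10
  Stage 3: F_3 = 10^(6.29/10) = 4.256, G_3 = 10^(−5.89/10) = 0.2576
  Stage 4: F_4 = 10^(4.41/10) = 2.761, G_4 = 10^(−4.41/10) = 0.3622
Friis cascade:
  F = 1.614 + (2.291 − 1)/0.6194 + (4.256 − 1)/39.08 + (2.761 − 1)/10.07 = 3.956
NF = 10 log₁₀(3.956) = 5.97 dB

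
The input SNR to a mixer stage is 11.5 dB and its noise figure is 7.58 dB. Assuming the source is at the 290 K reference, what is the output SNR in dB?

3.92 dB

By definition F = SNR_in/SNR_out, so in dB: SNR_out = SNR_in − NF
SNR_out = 11.5 − 7.58 = 3.92 dB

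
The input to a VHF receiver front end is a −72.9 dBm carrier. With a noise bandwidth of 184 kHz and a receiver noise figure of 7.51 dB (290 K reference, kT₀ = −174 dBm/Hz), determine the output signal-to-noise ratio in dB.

Noise floor: N = −174 + 10 log₁₀(B) + NF
10 log₁₀(1.84×10⁵) = 52.65 dB
N = −174 + 52.65 + 7.51 = −113.84 dBm
SNR = P_sig − N = −72.9 − (−113.84) = 40.94 dB → 40.9 dB

40.9 dB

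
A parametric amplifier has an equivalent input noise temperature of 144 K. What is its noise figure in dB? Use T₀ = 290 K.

1.75 dB

F = 1 + T_e/T₀ = 1 + 144/290 = 1.49655
NF = 10 log₁₀(1.49655) = 1.75 dB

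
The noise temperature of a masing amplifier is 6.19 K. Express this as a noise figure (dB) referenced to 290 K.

0.092 dB

F = 1 + T_e/T₀ = 1 + 6.19/290 = 1.02134
NF = 10 log₁₀(1.02134) = 0.092 dB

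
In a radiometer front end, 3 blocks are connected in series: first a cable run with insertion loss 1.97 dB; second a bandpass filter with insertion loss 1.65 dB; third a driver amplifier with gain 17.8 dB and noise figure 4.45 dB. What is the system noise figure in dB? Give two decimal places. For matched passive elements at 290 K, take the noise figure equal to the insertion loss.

8.07 dB

Convert to linear (a loss of L dB is a gain of −L dB): F_i = 10^(NF_i/10), G_i = 10^(G_i,dB/10)
  Stage 1: F_1 = 10^(1.97/10) = 1.574, G_1 = 10^(−1.97/10) = 0.6353
  Stage 2: F_2 = 10^(1.65/10) = 1.462, G_2 = 10^(−1.65/10) = 0.6839
  Stage 3: F_3 = 10^(4.45/10) = 2.786, G_3 = 10^(17.8/10) = 60.26
Friis cascade:
  F = 1.574 + (1.462 − 1)/0.6353 + (2.786 − 1)/0.4345 = 6.412
NF = 10 log₁₀(6.412) = 8.07 dB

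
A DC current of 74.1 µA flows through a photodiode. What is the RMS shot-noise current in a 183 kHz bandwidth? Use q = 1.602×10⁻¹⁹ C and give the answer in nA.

2.08 nA

I_n = √(2qI·B)
2qI·B = 2 × 1.602×10⁻¹⁹ × 7.41×10⁻⁵ × 1.83×10⁵ = 4.34×10⁻¹⁸ A²
I_n = √(4.34×10⁻¹⁸) = 2.08×10⁻⁹ A = 2.08 nA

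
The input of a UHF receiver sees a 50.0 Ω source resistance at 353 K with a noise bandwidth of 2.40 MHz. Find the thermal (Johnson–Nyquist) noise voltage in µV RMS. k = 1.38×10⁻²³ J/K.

V_n = √(4kTRB)
4kTRB = 4 × 1.38×10⁻²³ × 353 × 5.00×10¹ × 2.40×10⁶ = 2.34×10⁻¹² V²
V_n = √(2.34×10⁻¹²) = 1.53×10⁻⁶ V = 1.53 µV

1.53 µV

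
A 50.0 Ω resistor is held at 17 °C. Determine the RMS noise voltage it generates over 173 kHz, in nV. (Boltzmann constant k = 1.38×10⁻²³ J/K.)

372 nV

T = 17 °C + 273.15 = 290.15 K
V_n = √(4kTRB)
4kTRB = 4 × 1.38×10⁻²³ × 290.15 × 5.00×10¹ × 1.73×10⁵ = 1.39×10⁻¹³ V²
V_n = √(1.39×10⁻¹³) = 3.72×10⁻⁷ V = 372 nV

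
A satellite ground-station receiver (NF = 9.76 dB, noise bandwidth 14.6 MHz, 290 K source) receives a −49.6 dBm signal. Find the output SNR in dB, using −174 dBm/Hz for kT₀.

43.0 dB

Noise floor: N = −174 + 10 log₁₀(B) + NF
10 log₁₀(1.46×10⁷) = 71.64 dB
N = −174 + 71.64 + 9.76 = −92.60 dBm
SNR = P_sig − N = −49.6 − (−92.60) = 43.00 dB → 43.0 dB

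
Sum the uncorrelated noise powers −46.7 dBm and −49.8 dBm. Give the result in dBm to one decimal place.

Convert to linear, add, convert back:
P₁ = 2.14×10⁻⁸ W, P₂ = 1.05×10⁻⁸ W
P_tot = 3.19×10⁻⁸ W → 10 log₁₀(P_tot / 10⁻³) = −45.0 dBm

−45.0 dBm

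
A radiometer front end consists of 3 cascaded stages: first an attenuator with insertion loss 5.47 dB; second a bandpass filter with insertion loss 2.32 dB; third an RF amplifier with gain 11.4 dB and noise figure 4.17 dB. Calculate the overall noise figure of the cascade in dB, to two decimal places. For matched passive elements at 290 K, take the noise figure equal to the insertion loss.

Convert to linear (a loss of L dB is a gain of −L dB): F_i = 10^(NF_i/10), G_i = 10^(G_i,dB/10)
  Stage 1: F_1 = 10^(5.47/10) = 3.524, G_1 = 10^(−5.47/10) = 0.2838
  Stage 2: F_2 = 10^(2.32/10) = 1.706, G_2 = 10^(−2.32/10) = 0.5861
  Stage 3: F_3 = 10^(4.17/10) = 2.612, G_3 = 10^(11.4/10) = 13.80
Friis cascade:
  F = 3.524 + (1.706 − 1)/0.2838 + (2.612 − 1)/0.1663 = 15.70
NF = 10 log₁₀(15.70) = 11.96 dB

11.96 dB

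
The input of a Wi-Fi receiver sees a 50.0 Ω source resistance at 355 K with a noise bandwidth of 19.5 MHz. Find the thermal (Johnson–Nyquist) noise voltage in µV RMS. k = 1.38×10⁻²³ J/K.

4.37 µV

V_n = √(4kTRB)
4kTRB = 4 × 1.38×10⁻²³ × 355 × 5.00×10¹ × 1.95×10⁷ = 1.91×10⁻¹¹ V²
V_n = √(1.91×10⁻¹¹) = 4.37×10⁻⁶ V = 4.37 µV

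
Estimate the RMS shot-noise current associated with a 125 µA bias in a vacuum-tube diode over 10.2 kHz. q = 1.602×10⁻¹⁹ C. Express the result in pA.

I_n = √(2qI·B)
2qI·B = 2 × 1.602×10⁻¹⁹ × 1.25×10⁻⁴ × 1.02×10⁴ = 4.09×10⁻¹⁹ A²
I_n = √(4.09×10⁻¹⁹) = 6.39×10⁻¹⁰ A = 639 pA

639 pA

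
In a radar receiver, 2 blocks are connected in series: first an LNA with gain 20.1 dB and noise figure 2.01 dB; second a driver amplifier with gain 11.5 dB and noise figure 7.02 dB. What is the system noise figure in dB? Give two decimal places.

2.12 dB

Convert to linear (a loss of L dB is a gain of −L dB): F_i = 10^(NF_i/10), G_i = 10^(G_i,dB/10)
  Stage 1: F_1 = 10^(2.01/10) = 1.589, G_1 = 10^(20.1/10) = 102.3
  Stage 2: F_2 = 10^(7.02/10) = 5.035, G_2 = 10^(11.5/10) = 14.13
Friis cascade:
  F = 1.589 + (5.035 − 1)/102.3 = 1.628
NF = 10 log₁₀(1.628) = 2.12 dB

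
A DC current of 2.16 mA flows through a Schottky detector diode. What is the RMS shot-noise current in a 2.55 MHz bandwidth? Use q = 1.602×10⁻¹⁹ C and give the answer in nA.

I_n = √(2qI·B)
2qI·B = 2 × 1.602×10⁻¹⁹ × 2.16×10⁻³ × 2.55×10⁶ = 1.76×10⁻¹⁵ A²
I_n = √(1.76×10⁻¹⁵) = 4.20×10⁻⁸ A = 42.0 nA

42.0 nA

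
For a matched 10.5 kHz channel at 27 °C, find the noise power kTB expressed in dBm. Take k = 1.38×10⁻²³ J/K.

T = 27 °C + 273.15 = 300.15 K
P_n = kTB = 1.38×10⁻²³ × 300.15 × 1.05×10⁴ = 4.35×10⁻¹⁷ W
In dBm: 10 log₁₀(4.35×10⁻¹⁷ / 10⁻³) = −133.6 dBm

−133.6 dBm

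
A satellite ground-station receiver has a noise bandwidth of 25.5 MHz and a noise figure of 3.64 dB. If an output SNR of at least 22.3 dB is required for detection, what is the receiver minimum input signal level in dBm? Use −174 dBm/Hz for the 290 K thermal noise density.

−74.0 dBm

Sensitivity = −174 + 10 log₁₀(B) + NF + SNR_min
= −174 + 74.07 + 3.64 + 22.3
= −73.99 dBm → −74.0 dBm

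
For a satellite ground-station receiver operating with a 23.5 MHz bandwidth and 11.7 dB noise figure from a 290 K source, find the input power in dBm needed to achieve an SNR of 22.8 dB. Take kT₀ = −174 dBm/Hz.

−65.8 dBm

Sensitivity = −174 + 10 log₁₀(B) + NF + SNR_min
= −174 + 73.71 + 11.7 + 22.8
= −65.79 dBm → −65.8 dBm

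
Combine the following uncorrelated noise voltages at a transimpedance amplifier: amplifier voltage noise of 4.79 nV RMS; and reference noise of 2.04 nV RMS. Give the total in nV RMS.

Uncorrelated sources add in power (mean-square): V_tot = √(ΣV_i²)
V_tot = √[(4.79×10⁻⁹)² + (2.04×10⁻⁹)²] = 5.21×10⁻⁹ V = 5.21 nV

5.21 nV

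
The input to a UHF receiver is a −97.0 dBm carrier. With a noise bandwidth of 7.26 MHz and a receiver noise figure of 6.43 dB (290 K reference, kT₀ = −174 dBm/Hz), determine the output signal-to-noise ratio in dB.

2.0 dB

Noise floor: N = −174 + 10 log₁₀(B) + NF
10 log₁₀(7.26×10⁶) = 68.61 dB
N = −174 + 68.61 + 6.43 = −98.96 dBm
SNR = P_sig − N = −97.0 − (−98.96) = 1.96 dB → 2.0 dB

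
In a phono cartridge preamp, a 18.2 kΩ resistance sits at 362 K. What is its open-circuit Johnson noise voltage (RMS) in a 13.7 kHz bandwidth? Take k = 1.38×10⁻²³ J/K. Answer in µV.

2.23 µV

V_n = √(4kTRB)
4kTRB = 4 × 1.38×10⁻²³ × 362 × 1.82×10⁴ × 1.37×10⁴ = 4.98×10⁻¹² V²
V_n = √(4.98×10⁻¹²) = 2.23×10⁻⁶ V = 2.23 µV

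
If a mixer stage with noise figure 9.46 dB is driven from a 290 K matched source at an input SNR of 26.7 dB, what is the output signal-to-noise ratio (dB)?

By definition F = SNR_in/SNR_out, so in dB: SNR_out = SNR_in − NF
SNR_out = 26.7 − 9.46 = 17.24 dB

17.24 dB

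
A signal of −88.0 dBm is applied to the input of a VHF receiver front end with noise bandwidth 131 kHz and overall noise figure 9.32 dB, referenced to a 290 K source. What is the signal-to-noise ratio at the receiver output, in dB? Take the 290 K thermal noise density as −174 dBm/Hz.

25.5 dB

Noise floor: N = −174 + 10 log₁₀(B) + NF
10 log₁₀(1.31×10⁵) = 51.17 dB
N = −174 + 51.17 + 9.32 = −113.51 dBm
SNR = P_sig − N = −88.0 − (−113.51) = 25.51 dB → 25.5 dB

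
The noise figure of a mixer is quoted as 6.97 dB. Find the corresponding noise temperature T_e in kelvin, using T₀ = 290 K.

1153 K

F = 10^(6.97/10) = 4.97737
T_e = (F − 1)·T₀ = (4.97737 − 1) × 290 = 1153 K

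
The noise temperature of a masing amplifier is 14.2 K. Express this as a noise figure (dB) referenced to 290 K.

F = 1 + T_e/T₀ = 1 + 14.2/290 = 1.04897
NF = 10 log₁₀(1.04897) = 0.208 dB

0.208 dB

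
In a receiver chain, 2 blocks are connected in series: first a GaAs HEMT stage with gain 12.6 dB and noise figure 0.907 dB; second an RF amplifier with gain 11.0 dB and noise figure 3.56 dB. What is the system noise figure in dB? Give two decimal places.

Convert to linear (a loss of L dB is a gain of −L dB): F_i = 10^(NF_i/10), G_i = 10^(G_i,dB/10)
  Stage 1: F_1 = 10^(0.907/10) = 1.232, G_1 = 10^(12.6/10) = 18.20
  Stage 2: F_2 = 10^(3.56/10) = 2.270, G_2 = 10^(11.0/10) = 12.59
Friis cascade:
  F = 1.232 + (2.270 − 1)/18.20 = 1.302
NF = 10 log₁₀(1.302) = 1.15 dB

1.15 dB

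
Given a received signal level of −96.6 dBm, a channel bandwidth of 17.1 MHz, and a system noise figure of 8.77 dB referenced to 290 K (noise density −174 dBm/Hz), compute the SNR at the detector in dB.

Noise floor: N = −174 + 10 log₁₀(B) + NF
10 log₁₀(1.71×10⁷) = 72.33 dB
N = −174 + 72.33 + 8.77 = −92.90 dBm
SNR = P_sig − N = −96.6 − (−92.90) = −3.70 dB → −3.7 dB

−3.7 dB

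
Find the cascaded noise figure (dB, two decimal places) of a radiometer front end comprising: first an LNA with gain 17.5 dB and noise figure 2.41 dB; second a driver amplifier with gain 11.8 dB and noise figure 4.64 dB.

2.49 dB

Convert to linear (a loss of L dB is a gain of −L dB): F_i = 10^(NF_i/10), G_i = 10^(G_i,dB/10)
  Stage 1: F_1 = 10^(2.41/10) = 1.742, G_1 = 10^(17.5/10) = 56.23
  Stage 2: F_2 = 10^(4.64/10) = 2.911, G_2 = 10^(11.8/10) = 15.14
Friis cascade:
  F = 1.742 + (2.911 − 1)/56.23 = 1.776
NF = 10 log₁₀(1.776) = 2.49 dB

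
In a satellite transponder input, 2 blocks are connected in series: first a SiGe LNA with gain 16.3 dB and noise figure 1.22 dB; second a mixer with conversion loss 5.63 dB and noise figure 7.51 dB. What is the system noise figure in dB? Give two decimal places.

1.56 dB

Convert to linear (a loss of L dB is a gain of −L dB): F_i = 10^(NF_i/10), G_i = 10^(G_i,dB/10)
  Stage 1: F_1 = 10^(1.22/10) = 1.324, G_1 = 10^(16.3/10) = 42.66
  Stage 2: F_2 = 10^(7.51/10) = 5.636, G_2 = 10^(−5.63/10) = 0.2735
Friis cascade:
  F = 1.324 + (5.636 − 1)/42.66 = 1.433
NF = 10 log₁₀(1.433) = 1.56 dB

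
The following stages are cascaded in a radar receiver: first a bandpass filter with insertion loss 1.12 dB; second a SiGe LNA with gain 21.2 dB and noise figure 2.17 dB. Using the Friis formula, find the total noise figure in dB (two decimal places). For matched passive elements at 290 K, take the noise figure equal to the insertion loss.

3.29 dB

Convert to linear (a loss of L dB is a gain of −L dB): F_i = 10^(NF_i/10), G_i = 10^(G_i,dB/10)
  Stage 1: F_1 = 10^(1.12/10) = 1.294, G_1 = 10^(−1.12/10) = 0.7727
  Stage 2: F_2 = 10^(2.17/10) = 1.648, G_2 = 10^(21.2/10) = 131.8
Friis cascade:
  F = 1.294 + (1.648 − 1)/0.7727 = 2.133
NF = 10 log₁₀(2.133) = 3.29 dB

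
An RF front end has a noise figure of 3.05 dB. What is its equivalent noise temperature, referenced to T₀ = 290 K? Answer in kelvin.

F = 10^(3.05/10) = 2.01837
T_e = (F − 1)·T₀ = (2.01837 − 1) × 290 = 295 K

295 K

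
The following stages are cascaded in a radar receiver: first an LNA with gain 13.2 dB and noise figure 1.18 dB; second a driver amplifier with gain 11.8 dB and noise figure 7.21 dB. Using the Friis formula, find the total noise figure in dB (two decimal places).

Convert to linear (a loss of L dB is a gain of −L dB): F_i = 10^(NF_i/10), G_i = 10^(G_i,dB/10)
  Stage 1: F_1 = 10^(1.18/10) = 1.312, G_1 = 10^(13.2/10) = 20.89
  Stage 2: F_2 = 10^(7.21/10) = 5.260, G_2 = 10^(11.8/10) = 15.14
Friis cascade:
  F = 1.312 + (5.260 − 1)/20.89 = 1.516
NF = 10 log₁₀(1.516) = 1.81 dB

1.81 dB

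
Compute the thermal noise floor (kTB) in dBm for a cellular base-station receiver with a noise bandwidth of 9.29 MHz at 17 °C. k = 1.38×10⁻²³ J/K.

T = 17 °C + 273.15 = 290.15 K
P_n = kTB = 1.38×10⁻²³ × 290.15 × 9.29×10⁶ = 3.72×10⁻¹⁴ W
In dBm: 10 log₁₀(3.72×10⁻¹⁴ / 10⁻³) = −104.3 dBm

−104.3 dBm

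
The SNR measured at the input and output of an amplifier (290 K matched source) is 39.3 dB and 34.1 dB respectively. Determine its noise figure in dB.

5.2 dB

NF (dB) = SNR_in(dB) − SNR_out(dB) when the source is at T₀
NF = 39.3 − 34.1 = 5.2 dB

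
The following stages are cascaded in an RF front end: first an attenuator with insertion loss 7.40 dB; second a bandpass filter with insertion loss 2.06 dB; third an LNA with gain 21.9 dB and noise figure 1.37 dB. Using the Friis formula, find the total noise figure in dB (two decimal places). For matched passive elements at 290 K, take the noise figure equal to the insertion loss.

Convert to linear (a loss of L dB is a gain of −L dB): F_i = 10^(NF_i/10), G_i = 10^(G_i,dB/10)
  Stage 1: F_1 = 10^(7.40/10) = 5.495, G_1 = 10^(−7.40/10) = 0.1820
  Stage 2: F_2 = 10^(2.06/10) = 1.607, G_2 = 10^(−2.06/10) = 0.6223
  Stage 3: F_3 = 10^(1.37/10) = 1.371, G_3 = 10^(21.9/10) = 154.9
Friis cascade:
  F = 5.495 + (1.607 − 1)/0.1820 + (1.371 − 1)/0.1132 = 12.11
NF = 10 log₁₀(12.11) = 10.83 dB

10.83 dB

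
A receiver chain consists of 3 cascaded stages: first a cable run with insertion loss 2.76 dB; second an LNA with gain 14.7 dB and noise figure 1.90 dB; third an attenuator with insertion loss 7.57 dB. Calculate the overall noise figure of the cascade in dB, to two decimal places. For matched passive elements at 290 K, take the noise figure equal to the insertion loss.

Convert to linear (a loss of L dB is a gain of −L dB): F_i = 10^(NF_i/10), G_i = 10^(G_i,dB/10)
  Stage 1: F_1 = 10^(2.76/10) = 1.888, G_1 = 10^(−2.76/10) = 0.5297
  Stage 2: F_2 = 10^(1.90/10) = 1.549, G_2 = 10^(14.7/10) = 29.51
  Stage 3: F_3 = 10^(7.57/10) = 5.715, G_3 = 10^(−7.57/10) = 0.1750
Friis cascade:
  F = 1.888 + (1.549 − 1)/0.5297 + (5.715 − 1)/15.63 = 3.226
NF = 10 log₁₀(3.226) = 5.09 dB

5.09 dB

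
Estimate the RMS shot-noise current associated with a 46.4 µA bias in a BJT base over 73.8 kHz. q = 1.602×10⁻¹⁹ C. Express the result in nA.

1.05 nA

I_n = √(2qI·B)
2qI·B = 2 × 1.602×10⁻¹⁹ × 4.64×10⁻⁵ × 7.38×10⁴ = 1.10×10⁻¹⁸ A²
I_n = √(1.10×10⁻¹⁸) = 1.05×10⁻⁹ A = 1.05 nA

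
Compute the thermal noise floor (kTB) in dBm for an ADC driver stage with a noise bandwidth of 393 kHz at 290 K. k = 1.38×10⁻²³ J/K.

P_n = kTB = 1.38×10⁻²³ × 290 × 3.93×10⁵ = 1.57×10⁻¹⁵ W
In dBm: 10 log₁₀(1.57×10⁻¹⁵ / 10⁻³) = −118.0 dBm

−118.0 dBm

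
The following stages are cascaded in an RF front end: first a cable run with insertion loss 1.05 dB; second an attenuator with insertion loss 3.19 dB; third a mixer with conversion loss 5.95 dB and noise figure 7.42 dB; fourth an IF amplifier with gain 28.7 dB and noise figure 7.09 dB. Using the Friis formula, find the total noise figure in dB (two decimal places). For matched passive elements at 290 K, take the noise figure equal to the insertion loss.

Convert to linear (a loss of L dB is a gain of −L dB): F_i = 10^(NF_i/10), G_i = 10^(G_i,dB/10)
  Stage 1: F_1 = 10^(1.05/10) = 1.274, G_1 = 10^(−1.05/10) = 0.7852
  Stage 2: F_2 = 10^(3.19/10) = 2.084, G_2 = 10^(−3.19/10) = 0.4797
  Stage 3: F_3 = 10^(7.42/10) = 5.521, G_3 = 10^(−5.95/10) = 0.2541
  Stage 4: F_4 = 10^(7.09/10) = 5.117, G_4 = 10^(28.7/10) = 741.3
Friis cascade:
  F = 1.274 + (2.084 − 1)/0.7852 + (5.521 − 1)/0.3767 + (5.117 − 1)/0.09572 = 57.66
NF = 10 log₁₀(57.66) = 17.61 dB

17.61 dB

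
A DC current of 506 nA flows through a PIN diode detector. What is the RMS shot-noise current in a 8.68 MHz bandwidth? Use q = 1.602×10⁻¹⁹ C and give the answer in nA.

I_n = √(2qI·B)
2qI·B = 2 × 1.602×10⁻¹⁹ × 5.06×10⁻⁷ × 8.68×10⁶ = 1.41×10⁻¹⁸ A²
I_n = √(1.41×10⁻¹⁸) = 1.19×10⁻⁹ A = 1.19 nA

1.19 nA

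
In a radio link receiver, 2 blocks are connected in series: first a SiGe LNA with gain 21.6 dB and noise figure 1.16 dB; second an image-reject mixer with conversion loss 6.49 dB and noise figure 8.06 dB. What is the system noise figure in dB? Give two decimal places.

Convert to linear (a loss of L dB is a gain of −L dB): F_i = 10^(NF_i/10), G_i = 10^(G_i,dB/10)
  Stage 1: F_1 = 10^(1.16/10) = 1.306, G_1 = 10^(21.6/10) = 144.5
  Stage 2: F_2 = 10^(8.06/10) = 6.397, G_2 = 10^(−6.49/10) = 0.2244
Friis cascade:
  F = 1.306 + (6.397 − 1)/144.5 = 1.344
NF = 10 log₁₀(1.344) = 1.28 dB

1.28 dB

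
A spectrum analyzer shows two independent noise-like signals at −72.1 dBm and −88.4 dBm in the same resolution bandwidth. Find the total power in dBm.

Convert to linear, add, convert back:
P₁ = 6.17×10⁻¹¹ W, P₂ = 1.45×10⁻¹² W
P_tot = 6.31×10⁻¹¹ W → 10 log₁₀(P_tot / 10⁻³) = −72.0 dBm

−72.0 dBm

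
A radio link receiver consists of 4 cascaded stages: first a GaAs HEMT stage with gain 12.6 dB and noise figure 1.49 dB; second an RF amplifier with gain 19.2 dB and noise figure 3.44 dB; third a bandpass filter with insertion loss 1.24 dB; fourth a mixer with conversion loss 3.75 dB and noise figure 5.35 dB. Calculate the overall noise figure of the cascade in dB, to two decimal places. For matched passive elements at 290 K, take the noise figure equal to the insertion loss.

Convert to linear (a loss of L dB is a gain of −L dB): F_i = 10^(NF_i/10), G_i = 10^(G_i,dB/10)
  Stage 1: F_1 = 10^(1.49/10) = 1.409, G_1 = 10^(12.6/10) = 18.20
  Stage 2: F_2 = 10^(3.44/10) = 2.208, G_2 = 10^(19.2/10) = 83.18
  Stage 3: F_3 = 10^(1.24/10) = 1.330, G_3 = 10^(−1.24/10) = 0.7516
  Stage 4: F_4 = 10^(5.35/10) = 3.428, G_4 = 10^(−3.75/10) = 0.4217
Friis cascade:
  F = 1.409 + (2.208 − 1)/18.20 + (1.330 − 1)/1514 + (3.428 − 1)/1138 = 1.478
NF = 10 log₁₀(1.478) = 1.70 dB

1.70 dB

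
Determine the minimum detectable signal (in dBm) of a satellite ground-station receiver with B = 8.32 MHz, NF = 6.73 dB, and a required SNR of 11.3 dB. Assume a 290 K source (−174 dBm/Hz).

Sensitivity = −174 + 10 log₁₀(B) + NF + SNR_min
= −174 + 69.2 + 6.73 + 11.3
= −86.77 dBm → −86.8 dBm

−86.8 dBm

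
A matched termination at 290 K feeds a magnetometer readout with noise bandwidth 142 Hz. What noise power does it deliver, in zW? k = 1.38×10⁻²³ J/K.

568 zW

P_n = kTB = 1.38×10⁻²³ × 290 × 1.42×10² = 5.68×10⁻¹⁹ W = 568 zW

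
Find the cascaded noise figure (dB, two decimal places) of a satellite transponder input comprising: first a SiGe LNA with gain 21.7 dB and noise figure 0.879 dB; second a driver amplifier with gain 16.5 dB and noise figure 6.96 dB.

Convert to linear (a loss of L dB is a gain of −L dB): F_i = 10^(NF_i/10), G_i = 10^(G_i,dB/10)
  Stage 1: F_1 = 10^(0.879/10) = 1.224, G_1 = 10^(21.7/10) = 147.9
  Stage 2: F_2 = 10^(6.96/10) = 4.966, G_2 = 10^(16.5/10) = 44.67
Friis cascade:
  F = 1.224 + (4.966 − 1)/147.9 = 1.251
NF = 10 log₁₀(1.251) = 0.97 dB

0.97 dB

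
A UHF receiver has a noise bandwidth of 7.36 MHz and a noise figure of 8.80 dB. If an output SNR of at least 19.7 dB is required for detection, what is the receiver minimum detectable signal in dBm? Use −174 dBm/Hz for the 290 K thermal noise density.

−76.8 dBm

Sensitivity = −174 + 10 log₁₀(B) + NF + SNR_min
= −174 + 68.67 + 8.80 + 19.7
= −76.83 dBm → −76.8 dBm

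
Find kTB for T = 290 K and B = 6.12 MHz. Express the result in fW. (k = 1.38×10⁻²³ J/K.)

P_n = kTB = 1.38×10⁻²³ × 290 × 6.12×10⁶ = 2.45×10⁻¹⁴ W = 24.5 fW

24.5 fW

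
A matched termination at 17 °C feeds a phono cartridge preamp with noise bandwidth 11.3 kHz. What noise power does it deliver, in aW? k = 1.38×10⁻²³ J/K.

T = 17 °C + 273.15 = 290.15 K
P_n = kTB = 1.38×10⁻²³ × 290.15 × 1.13×10⁴ = 4.52×10⁻¹⁷ W = 45.2 aW

45.2 aW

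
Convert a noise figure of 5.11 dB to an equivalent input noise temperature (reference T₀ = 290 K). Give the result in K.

651 K

F = 10^(5.11/10) = 3.2434
T_e = (F − 1)·T₀ = (3.2434 − 1) × 290 = 651 K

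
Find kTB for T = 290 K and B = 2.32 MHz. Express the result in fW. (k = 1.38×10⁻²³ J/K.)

9.28 fW

P_n = kTB = 1.38×10⁻²³ × 290 × 2.32×10⁶ = 9.28×10⁻¹⁵ W = 9.28 fW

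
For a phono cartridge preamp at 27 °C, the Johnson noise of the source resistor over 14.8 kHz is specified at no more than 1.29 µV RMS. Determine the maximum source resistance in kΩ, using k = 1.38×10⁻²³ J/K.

T = 27 °C + 273.15 = 300.15 K
Johnson–Nyquist: V_n = √(4kTRB) ⇒ R = V_n² / (4kTB)
4kTB = 4 × 1.38×10⁻²³ × 300.15 × 1.48×10⁴ = 2.45×10⁻¹⁶
R = (1.29×10⁻⁶)² / 2.45×10⁻¹⁶ = 6.79×10³ Ω = 6.79 kΩ

6.79 kΩ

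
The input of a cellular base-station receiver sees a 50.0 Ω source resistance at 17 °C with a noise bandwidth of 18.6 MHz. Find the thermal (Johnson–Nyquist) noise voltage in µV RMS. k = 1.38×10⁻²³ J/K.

3.86 µV

T = 17 °C + 273.15 = 290.15 K
V_n = √(4kTRB)
4kTRB = 4 × 1.38×10⁻²³ × 290.15 × 5.00×10¹ × 1.86×10⁷ = 1.49×10⁻¹¹ V²
V_n = √(1.49×10⁻¹¹) = 3.86×10⁻⁶ V = 3.86 µV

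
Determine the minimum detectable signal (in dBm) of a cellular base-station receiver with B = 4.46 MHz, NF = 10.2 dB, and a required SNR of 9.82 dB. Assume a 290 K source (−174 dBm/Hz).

Sensitivity = −174 + 10 log₁₀(B) + NF + SNR_min
= −174 + 66.49 + 10.2 + 9.82
= −87.49 dBm → −87.5 dBm

−87.5 dBm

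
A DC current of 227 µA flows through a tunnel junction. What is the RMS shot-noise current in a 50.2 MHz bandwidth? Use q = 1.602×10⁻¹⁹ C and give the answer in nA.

60.4 nA

I_n = √(2qI·B)
2qI·B = 2 × 1.602×10⁻¹⁹ × 2.27×10⁻⁴ × 5.02×10⁷ = 3.65×10⁻¹⁵ A²
I_n = √(3.65×10⁻¹⁵) = 6.04×10⁻⁸ A = 60.4 nA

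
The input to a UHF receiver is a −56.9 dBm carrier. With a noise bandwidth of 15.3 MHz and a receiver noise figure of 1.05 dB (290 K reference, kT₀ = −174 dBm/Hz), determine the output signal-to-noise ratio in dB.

44.2 dB

Noise floor: N = −174 + 10 log₁₀(B) + NF
10 log₁₀(1.53×10⁷) = 71.85 dB
N = −174 + 71.85 + 1.05 = −101.10 dBm
SNR = P_sig − N = −56.9 − (−101.10) = 44.20 dB → 44.2 dB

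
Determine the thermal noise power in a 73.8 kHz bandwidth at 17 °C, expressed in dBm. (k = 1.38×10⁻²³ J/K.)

T = 17 °C + 273.15 = 290.15 K
P_n = kTB = 1.38×10⁻²³ × 290.15 × 7.38×10⁴ = 2.96×10⁻¹⁶ W
In dBm: 10 log₁₀(2.96×10⁻¹⁶ / 10⁻³) = −125.3 dBm

−125.3 dBm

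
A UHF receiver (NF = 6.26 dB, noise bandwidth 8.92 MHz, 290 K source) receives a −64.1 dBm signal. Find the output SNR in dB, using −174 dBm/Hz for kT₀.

34.1 dB

Noise floor: N = −174 + 10 log₁₀(B) + NF
10 log₁₀(8.92×10⁶) = 69.5 dB
N = −174 + 69.5 + 6.26 = −98.24 dBm
SNR = P_sig − N = −64.1 − (−98.24) = 34.14 dB → 34.1 dB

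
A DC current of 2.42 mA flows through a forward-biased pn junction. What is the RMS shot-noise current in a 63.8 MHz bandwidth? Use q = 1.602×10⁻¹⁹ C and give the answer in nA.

222 nA

I_n = √(2qI·B)
2qI·B = 2 × 1.602×10⁻¹⁹ × 2.42×10⁻³ × 6.38×10⁷ = 4.95×10⁻¹⁴ A²
I_n = √(4.95×10⁻¹⁴) = 2.22×10⁻⁷ A = 222 nA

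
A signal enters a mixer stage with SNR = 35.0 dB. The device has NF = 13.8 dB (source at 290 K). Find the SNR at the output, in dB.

By definition F = SNR_in/SNR_out, so in dB: SNR_out = SNR_in − NF
SNR_out = 35.0 − 13.8 = 21.2 dB

21.2 dB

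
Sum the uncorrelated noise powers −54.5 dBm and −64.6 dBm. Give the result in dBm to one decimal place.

−54.1 dBm

Convert to linear, add, convert back:
P₁ = 3.55×10⁻⁹ W, P₂ = 3.47×10⁻¹⁰ W
P_tot = 3.89×10⁻⁹ W → 10 log₁₀(P_tot / 10⁻³) = −54.1 dBm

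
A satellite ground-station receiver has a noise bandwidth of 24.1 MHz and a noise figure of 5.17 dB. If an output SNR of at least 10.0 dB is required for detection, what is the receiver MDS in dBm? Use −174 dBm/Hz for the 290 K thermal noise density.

−85.0 dBm

Sensitivity = −174 + 10 log₁₀(B) + NF + SNR_min
= −174 + 73.82 + 5.17 + 10.0
= −85.01 dBm → −85.0 dBm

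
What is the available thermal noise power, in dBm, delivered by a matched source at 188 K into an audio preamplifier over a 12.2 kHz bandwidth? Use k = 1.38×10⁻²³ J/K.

−135.0 dBm

P_n = kTB = 1.38×10⁻²³ × 188 × 1.22×10⁴ = 3.17×10⁻¹⁷ W
In dBm: 10 log₁₀(3.17×10⁻¹⁷ / 10⁻³) = −135.0 dBm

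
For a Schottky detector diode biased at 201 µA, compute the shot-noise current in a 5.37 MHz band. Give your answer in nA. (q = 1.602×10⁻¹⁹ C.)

18.6 nA

I_n = √(2qI·B)
2qI·B = 2 × 1.602×10⁻¹⁹ × 2.01×10⁻⁴ × 5.37×10⁶ = 3.46×10⁻¹⁶ A²
I_n = √(3.46×10⁻¹⁶) = 1.86×10⁻⁸ A = 18.6 nA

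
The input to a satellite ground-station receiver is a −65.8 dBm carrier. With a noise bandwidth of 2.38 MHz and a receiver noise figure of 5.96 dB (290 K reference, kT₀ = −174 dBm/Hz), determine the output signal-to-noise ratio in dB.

38.5 dB

Noise floor: N = −174 + 10 log₁₀(B) + NF
10 log₁₀(2.38×10⁶) = 63.77 dB
N = −174 + 63.77 + 5.96 = −104.27 dBm
SNR = P_sig − N = −65.8 − (−104.27) = 38.47 dB → 38.5 dB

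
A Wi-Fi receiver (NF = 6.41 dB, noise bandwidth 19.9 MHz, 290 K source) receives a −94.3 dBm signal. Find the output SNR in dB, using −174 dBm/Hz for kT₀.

Noise floor: N = −174 + 10 log₁₀(B) + NF
10 log₁₀(1.99×10⁷) = 72.99 dB
N = −174 + 72.99 + 6.41 = −94.60 dBm
SNR = P_sig − N = −94.3 − (−94.60) = 0.30 dB → 0.3 dB

0.3 dB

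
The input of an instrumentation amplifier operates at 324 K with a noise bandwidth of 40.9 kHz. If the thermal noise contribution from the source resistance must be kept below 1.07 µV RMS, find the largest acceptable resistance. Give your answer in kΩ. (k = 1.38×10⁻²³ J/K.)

Johnson–Nyquist: V_n = √(4kTRB) ⇒ R = V_n² / (4kTB)
4kTB = 4 × 1.38×10⁻²³ × 324 × 4.09×10⁴ = 7.31×10⁻¹⁶
R = (1.07×10⁻⁶)² / 7.31×10⁻¹⁶ = 1.57×10³ Ω = 1.57 kΩ

1.57 kΩ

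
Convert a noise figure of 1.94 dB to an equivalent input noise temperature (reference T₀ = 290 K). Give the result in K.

163 K

F = 10^(1.94/10) = 1.56315
T_e = (F − 1)·T₀ = (1.56315 − 1) × 290 = 163 K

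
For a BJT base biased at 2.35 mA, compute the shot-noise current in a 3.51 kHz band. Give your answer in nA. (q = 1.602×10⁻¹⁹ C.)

I_n = √(2qI·B)
2qI·B = 2 × 1.602×10⁻¹⁹ × 2.35×10⁻³ × 3.51×10³ = 2.64×10⁻¹⁸ A²
I_n = √(2.64×10⁻¹⁸) = 1.63×10⁻⁹ A = 1.63 nA

1.63 nA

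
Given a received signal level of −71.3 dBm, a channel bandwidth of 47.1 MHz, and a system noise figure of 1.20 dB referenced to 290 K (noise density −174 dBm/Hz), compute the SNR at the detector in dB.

24.8 dB

Noise floor: N = −174 + 10 log₁₀(B) + NF
10 log₁₀(4.71×10⁷) = 76.73 dB
N = −174 + 76.73 + 1.20 = −96.07 dBm
SNR = P_sig − N = −71.3 − (−96.07) = 24.77 dB → 24.8 dB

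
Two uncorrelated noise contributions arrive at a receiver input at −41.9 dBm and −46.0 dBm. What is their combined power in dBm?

Convert to linear, add, convert back:
P₁ = 6.46×10⁻⁸ W, P₂ = 2.51×10⁻⁸ W
P_tot = 8.97×10⁻⁸ W → 10 log₁₀(P_tot / 10⁻³) = −40.5 dBm

−40.5 dBm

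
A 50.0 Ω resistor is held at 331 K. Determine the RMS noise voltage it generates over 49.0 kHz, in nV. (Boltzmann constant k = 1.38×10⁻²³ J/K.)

V_n = √(4kTRB)
4kTRB = 4 × 1.38×10⁻²³ × 331 × 5.00×10¹ × 4.90×10⁴ = 4.48×10⁻¹⁴ V²
V_n = √(4.48×10⁻¹⁴) = 2.12×10⁻⁷ V = 212 nV

212 nV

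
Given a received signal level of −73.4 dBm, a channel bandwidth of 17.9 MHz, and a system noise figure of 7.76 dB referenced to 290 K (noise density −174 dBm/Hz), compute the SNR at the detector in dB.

20.3 dB

Noise floor: N = −174 + 10 log₁₀(B) + NF
10 log₁₀(1.79×10⁷) = 72.53 dB
N = −174 + 72.53 + 7.76 = −93.71 dBm
SNR = P_sig − N = −73.4 − (−93.71) = 20.31 dB → 20.3 dB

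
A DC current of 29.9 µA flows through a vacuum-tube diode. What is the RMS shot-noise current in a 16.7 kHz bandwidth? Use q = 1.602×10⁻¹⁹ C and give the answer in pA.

400 pA

I_n = √(2qI·B)
2qI·B = 2 × 1.602×10⁻¹⁹ × 2.99×10⁻⁵ × 1.67×10⁴ = 1.60×10⁻¹⁹ A²
I_n = √(1.60×10⁻¹⁹) = 4.00×10⁻¹⁰ A = 400 pA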